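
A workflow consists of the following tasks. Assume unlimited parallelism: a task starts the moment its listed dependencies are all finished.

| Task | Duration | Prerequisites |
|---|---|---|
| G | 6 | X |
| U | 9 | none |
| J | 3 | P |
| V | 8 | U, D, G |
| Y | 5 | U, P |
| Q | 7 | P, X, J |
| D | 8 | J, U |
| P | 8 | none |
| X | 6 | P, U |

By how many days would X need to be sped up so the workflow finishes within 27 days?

Current finish: 29 days; target: 27.
X is on every critical path, so each day cut from X cuts the finish by one (this holds down to a finish of 27).
Need 29 − 27 = 2 days off X → X becomes 4 days, finish becomes 27.

2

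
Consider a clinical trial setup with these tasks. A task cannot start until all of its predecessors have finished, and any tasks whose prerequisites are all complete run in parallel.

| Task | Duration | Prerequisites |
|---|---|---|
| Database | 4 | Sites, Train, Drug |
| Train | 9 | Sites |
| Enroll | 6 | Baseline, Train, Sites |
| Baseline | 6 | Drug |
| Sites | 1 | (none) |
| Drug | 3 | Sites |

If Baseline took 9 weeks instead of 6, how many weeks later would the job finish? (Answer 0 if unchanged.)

3

Baseline: Sites→Drug→Baseline→Enroll = 1+3+6+6 = 16 → 16 weeks.
Baseline lies on that path, so at 9 weeks the path becomes 19 weeks.
No other chain overtakes it, so the finish is 19 weeks.
Change in finish: 19 − 16 = +3 weeks.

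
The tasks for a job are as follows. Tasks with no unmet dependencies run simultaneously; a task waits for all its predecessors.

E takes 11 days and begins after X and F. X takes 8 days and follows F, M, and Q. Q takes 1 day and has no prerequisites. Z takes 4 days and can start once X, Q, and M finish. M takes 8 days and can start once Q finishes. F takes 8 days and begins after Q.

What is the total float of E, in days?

0

Critical path: Q→F→X→E = 1+8+8+11 = 28, so the finish is 28 days.
Longest path through E: 28 days (earliest finish 28, latest finish 28).
Float = 28 − 28 = 0.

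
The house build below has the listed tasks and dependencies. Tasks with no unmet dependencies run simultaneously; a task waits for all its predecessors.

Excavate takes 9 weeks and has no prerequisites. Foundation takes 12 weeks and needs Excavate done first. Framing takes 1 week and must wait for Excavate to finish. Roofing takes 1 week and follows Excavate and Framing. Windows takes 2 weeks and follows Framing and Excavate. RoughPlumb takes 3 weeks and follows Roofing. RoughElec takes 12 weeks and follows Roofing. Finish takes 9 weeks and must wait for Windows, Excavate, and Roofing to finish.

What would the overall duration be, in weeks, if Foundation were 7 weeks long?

Baseline: Excavate→Framing→Roofing→RoughElec = 9+1+1+12 = 23 → 23 weeks.
Foundation has 2 weeks of float (longest path through it is 21).
The critical path is still Excavate→Framing→Roofing→RoughElec; finish is now 23 weeks.

23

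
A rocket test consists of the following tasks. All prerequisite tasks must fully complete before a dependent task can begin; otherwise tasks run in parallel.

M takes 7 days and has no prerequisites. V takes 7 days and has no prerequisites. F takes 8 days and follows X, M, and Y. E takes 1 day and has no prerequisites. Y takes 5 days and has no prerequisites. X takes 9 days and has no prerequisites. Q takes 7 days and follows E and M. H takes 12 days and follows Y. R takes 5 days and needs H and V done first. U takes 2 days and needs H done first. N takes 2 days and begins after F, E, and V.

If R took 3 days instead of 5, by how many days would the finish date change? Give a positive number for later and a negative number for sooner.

Baseline: Y→H→R = 5+12+5 = 22 → 22 days.
R is on the critical path; changing it to 3 makes that path 20 days.
The critical path is still Y→H→R; finish is now 20 days.
Change in finish: 20 − 22 = -2 days.

-2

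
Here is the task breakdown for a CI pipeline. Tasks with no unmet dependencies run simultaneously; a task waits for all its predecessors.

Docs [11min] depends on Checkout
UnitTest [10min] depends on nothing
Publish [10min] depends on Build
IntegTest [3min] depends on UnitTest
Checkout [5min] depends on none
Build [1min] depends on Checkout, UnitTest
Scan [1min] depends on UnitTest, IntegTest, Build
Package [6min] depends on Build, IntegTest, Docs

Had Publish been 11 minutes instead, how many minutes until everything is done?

22

Critical path before the change: Checkout→Docs→Package = 5+11+6 = 22 giving 22 minutes.
The longest path through Publish is only 21 minutes, so Publish has float 1.
That remains the longest chain; total 22 minutes.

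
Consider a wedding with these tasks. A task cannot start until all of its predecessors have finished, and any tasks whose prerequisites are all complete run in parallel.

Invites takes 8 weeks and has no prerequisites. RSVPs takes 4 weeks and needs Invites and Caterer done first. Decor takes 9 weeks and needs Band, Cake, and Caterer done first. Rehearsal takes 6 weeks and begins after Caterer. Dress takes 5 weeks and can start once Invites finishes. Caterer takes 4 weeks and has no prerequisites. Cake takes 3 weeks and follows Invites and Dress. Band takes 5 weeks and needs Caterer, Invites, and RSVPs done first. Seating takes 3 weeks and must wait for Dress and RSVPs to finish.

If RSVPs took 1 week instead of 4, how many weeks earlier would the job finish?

1

Baseline: Invites→RSVPs→Band→Decor = 8+4+5+9 = 26 → 26 weeks.
Since RSVPs is critical, the -3 change carries straight to that chain (now 23 weeks).
Now Invites→Dress→Cake→Decor = 8+5+3+9 = 25 is longest, so the finish becomes 25 weeks.
Change in finish: 25 − 26 = -1 weeks.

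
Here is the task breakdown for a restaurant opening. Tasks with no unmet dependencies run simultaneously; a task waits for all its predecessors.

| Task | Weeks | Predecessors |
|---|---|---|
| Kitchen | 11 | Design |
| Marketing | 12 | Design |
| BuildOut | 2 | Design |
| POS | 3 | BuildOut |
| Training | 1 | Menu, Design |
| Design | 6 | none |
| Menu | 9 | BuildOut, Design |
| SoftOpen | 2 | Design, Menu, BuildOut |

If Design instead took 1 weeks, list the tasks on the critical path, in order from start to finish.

Design, BuildOut, Menu, SoftOpen

The binding path is Design→BuildOut→Menu→SoftOpen = 6+2+9+2 = 19; finish at 19 weeks.
Since Design is critical, the -5 change carries straight to that chain (now 14 weeks).
That remains the longest chain; total 14 weeks.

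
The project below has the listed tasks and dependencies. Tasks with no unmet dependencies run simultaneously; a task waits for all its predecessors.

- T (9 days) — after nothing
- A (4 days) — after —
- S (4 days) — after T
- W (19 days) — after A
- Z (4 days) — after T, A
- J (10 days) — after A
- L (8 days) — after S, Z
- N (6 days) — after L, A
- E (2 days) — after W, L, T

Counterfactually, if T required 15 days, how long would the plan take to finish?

As given, the longest chain is T→S→L→N = 9+4+8+6 = 27, so the finish is 27 days.
T is on the critical path; changing it to 15 makes that path 33 days.
No other chain overtakes it, so the finish is 33 days.

33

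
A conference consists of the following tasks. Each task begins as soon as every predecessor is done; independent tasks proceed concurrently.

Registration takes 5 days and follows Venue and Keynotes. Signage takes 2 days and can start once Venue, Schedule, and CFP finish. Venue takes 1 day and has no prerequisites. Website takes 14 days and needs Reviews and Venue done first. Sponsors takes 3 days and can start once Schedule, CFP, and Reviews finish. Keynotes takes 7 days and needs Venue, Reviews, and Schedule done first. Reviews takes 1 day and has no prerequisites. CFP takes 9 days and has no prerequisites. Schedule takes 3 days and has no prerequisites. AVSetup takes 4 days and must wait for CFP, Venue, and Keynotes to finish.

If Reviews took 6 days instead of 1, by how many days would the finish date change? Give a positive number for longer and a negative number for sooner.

Critical path before the change: Reviews→Website = 1+14 = 15 giving 15 days.
Reviews lies on that path, so at 6 days the path becomes 20 days.
That remains the longest chain; total 20 days.
Change in finish: 20 − 15 = +5 days.

5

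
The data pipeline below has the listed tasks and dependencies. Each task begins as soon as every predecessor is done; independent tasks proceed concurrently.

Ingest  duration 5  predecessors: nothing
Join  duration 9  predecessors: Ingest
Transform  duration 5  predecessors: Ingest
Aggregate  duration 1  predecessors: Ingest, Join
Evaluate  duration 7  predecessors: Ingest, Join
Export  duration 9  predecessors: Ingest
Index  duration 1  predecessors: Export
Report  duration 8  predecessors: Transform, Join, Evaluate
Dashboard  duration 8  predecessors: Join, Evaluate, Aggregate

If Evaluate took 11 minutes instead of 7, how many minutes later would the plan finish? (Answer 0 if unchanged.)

Critical path before the change: Ingest→Join→Evaluate→Report = 5+9+7+8 = 29 giving 29 minutes.
Since Evaluate is critical, the +4 change carries straight to that chain (now 33 minutes).
That remains the longest chain; total 33 minutes.
Change in finish: 33 − 29 = +4 minutes.

4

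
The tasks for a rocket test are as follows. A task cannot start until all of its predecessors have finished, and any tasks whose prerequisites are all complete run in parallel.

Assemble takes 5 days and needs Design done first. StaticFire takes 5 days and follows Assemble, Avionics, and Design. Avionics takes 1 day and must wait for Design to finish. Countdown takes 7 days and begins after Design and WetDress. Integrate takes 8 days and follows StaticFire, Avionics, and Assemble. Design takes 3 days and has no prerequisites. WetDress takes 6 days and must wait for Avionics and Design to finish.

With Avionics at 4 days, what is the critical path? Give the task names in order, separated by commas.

Design, Assemble, StaticFire, Integrate

As given, the longest chain is Design→Assemble→StaticFire→Integrate = 3+5+5+8 = 21, so the finish is 21 days.
Avionics is off the critical path — its longest chain is 17 days, giving 4 of slack.
That remains the longest chain; total 21 days.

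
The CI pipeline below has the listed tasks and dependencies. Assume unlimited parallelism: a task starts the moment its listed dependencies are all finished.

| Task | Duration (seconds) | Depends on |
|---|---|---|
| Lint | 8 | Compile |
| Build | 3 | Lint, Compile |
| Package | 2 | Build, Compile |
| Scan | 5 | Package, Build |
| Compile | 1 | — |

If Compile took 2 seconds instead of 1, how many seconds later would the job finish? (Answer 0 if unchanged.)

Baseline: Compile→Lint→Build→Package→Scan = 1+8+3+2+5 = 19 → 19 seconds.
Since Compile is critical, the +1 change carries straight to that chain (now 20 seconds).
That remains the longest chain; total 20 seconds.
Change in finish: 20 − 19 = +1 seconds.

1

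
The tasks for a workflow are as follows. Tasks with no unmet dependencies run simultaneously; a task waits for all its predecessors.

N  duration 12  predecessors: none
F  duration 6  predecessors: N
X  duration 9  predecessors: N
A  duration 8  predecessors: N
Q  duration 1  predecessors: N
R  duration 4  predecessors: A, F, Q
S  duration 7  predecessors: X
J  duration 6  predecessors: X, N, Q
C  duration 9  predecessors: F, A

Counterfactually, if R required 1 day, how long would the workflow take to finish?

The binding path is N→A→C = 12+8+9 = 29; finish at 29 days.
The longest path through R is only 24 days, so R has float 5.
That remains the longest chain; total 29 days.

29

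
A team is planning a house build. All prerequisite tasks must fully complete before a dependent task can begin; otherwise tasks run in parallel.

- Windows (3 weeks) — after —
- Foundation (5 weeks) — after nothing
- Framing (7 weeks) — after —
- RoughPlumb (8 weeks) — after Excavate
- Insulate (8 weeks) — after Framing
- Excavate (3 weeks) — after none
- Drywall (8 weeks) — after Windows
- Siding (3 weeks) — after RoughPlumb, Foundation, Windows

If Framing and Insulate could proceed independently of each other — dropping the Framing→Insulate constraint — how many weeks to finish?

Before: longest chain Framing→Insulate = 7+8 = 15, finish 15.
Without Framing→Insulate, Insulate's earliest start moves from 7 to 0.
New critical path: Excavate→RoughPlumb→Siding = 3+8+3 = 14 ⇒ 14 weeks.

14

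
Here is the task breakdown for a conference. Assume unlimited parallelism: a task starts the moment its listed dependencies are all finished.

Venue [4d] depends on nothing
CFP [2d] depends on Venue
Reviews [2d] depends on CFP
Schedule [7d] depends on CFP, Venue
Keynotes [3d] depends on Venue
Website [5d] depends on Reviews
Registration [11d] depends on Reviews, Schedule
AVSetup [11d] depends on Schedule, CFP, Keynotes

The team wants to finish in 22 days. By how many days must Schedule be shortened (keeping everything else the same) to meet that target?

Current finish: 24 days; target: 22.
Schedule is on every critical path, so each day cut from Schedule cuts the finish by one (this holds down to a finish of 19).
Need 24 − 22 = 2 days off Schedule → Schedule becomes 5 days, finish becomes 22.

2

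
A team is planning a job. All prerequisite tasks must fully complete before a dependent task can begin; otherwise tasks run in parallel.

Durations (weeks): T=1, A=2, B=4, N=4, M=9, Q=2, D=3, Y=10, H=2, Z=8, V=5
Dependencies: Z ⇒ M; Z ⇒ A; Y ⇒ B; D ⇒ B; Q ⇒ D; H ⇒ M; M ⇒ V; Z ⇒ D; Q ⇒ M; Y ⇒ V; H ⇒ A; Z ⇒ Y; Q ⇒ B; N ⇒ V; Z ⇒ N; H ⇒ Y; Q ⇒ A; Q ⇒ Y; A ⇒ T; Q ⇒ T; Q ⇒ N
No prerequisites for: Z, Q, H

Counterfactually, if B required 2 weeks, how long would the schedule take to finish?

The binding path is Z→Y→V = 8+10+5 = 23; finish at 23 weeks.
B is off the critical path — its longest chain is 22 weeks, giving 1 of slack.
That remains the longest chain; total 23 weeks.

23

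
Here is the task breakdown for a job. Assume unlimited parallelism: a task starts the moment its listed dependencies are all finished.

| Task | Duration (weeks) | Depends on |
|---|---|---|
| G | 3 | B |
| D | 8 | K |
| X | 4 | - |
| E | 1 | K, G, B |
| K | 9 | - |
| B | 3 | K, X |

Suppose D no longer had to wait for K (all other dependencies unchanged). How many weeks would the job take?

Before: longest chain K→D = 9+8 = 17, finish 17.
Without K→D, D's earliest start moves from 9 to 0.
New critical path: K→B→G→E = 9+3+3+1 = 16 ⇒ 16 weeks.

16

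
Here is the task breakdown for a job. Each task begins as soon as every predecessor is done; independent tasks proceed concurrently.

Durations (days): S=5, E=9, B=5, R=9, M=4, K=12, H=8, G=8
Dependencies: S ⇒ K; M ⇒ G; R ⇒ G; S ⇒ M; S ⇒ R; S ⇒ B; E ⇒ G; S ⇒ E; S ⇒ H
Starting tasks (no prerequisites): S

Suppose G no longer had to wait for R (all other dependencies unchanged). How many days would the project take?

22

Before: longest chain S→E→G = 5+9+8 = 22, finish 22.
Dropping R→G doesn't change G's earliest start (14); another predecessor still binds.
After: S→E→G = 5+9+8 = 22 → 22 days.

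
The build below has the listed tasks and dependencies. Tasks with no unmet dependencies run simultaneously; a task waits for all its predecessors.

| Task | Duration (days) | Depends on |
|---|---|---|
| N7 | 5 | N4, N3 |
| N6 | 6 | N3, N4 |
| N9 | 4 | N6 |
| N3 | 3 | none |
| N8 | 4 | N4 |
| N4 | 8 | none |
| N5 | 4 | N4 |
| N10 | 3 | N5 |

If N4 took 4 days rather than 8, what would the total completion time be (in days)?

14

Baseline: N4→N6→N9 = 8+6+4 = 18 → 18 days.
Since N4 is critical, the -4 change carries straight to that chain (now 14 days).
No other chain overtakes it, so the finish is 14 days.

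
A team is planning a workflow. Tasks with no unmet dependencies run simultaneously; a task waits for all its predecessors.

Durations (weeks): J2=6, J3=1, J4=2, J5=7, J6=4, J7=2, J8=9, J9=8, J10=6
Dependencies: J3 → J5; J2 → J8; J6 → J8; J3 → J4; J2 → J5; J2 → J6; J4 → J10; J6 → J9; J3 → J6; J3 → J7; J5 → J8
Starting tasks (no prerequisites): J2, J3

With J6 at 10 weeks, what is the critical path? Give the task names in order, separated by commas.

Critical path before the change: J2→J5→J8 = 6+7+9 = 22 giving 22 weeks.
The longest path through J6 is only 19 weeks, so J6 has float 3.
New critical path: J2→J6→J8 = 6+10+9 = 25 ⇒ 25 weeks.

J2, J6, J8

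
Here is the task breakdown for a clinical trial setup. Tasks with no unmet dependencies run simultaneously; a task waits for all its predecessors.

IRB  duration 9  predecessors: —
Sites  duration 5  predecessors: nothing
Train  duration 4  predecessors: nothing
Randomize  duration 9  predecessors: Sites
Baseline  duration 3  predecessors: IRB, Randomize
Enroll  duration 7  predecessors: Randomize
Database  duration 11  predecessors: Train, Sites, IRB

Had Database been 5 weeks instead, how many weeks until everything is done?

The binding path is Sites→Randomize→Enroll = 5+9+7 = 21; finish at 21 weeks.
Database has 1 week of float (longest path through it is 20).
No other chain overtakes it, so the finish is 21 weeks.

21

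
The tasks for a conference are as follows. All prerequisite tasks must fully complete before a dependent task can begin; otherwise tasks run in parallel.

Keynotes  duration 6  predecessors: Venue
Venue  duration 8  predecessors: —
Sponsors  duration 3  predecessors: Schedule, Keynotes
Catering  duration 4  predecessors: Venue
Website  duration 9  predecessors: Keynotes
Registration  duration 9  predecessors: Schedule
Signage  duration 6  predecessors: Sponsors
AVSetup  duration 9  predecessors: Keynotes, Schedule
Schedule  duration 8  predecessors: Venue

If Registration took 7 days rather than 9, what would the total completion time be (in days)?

Baseline: Venue→Schedule→Registration = 8+8+9 = 25 → 25 days.
Registration lies on that path, so at 7 days the path becomes 23 days.
The binding chain switches to Venue→Schedule→Sponsors→Signage = 8+8+3+6 = 25; finish 25 days.

25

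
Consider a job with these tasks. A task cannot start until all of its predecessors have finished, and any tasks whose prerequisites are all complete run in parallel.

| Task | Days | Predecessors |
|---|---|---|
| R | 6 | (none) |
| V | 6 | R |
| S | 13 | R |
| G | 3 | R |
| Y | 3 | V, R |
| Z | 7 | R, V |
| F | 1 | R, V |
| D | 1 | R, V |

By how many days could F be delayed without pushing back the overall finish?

6

Critical path: R→V→Z = 6+6+7 = 19, so the finish is 19 days.
F finishes as early as 13 and must finish by 19.
Float = 19 − 13 = 6.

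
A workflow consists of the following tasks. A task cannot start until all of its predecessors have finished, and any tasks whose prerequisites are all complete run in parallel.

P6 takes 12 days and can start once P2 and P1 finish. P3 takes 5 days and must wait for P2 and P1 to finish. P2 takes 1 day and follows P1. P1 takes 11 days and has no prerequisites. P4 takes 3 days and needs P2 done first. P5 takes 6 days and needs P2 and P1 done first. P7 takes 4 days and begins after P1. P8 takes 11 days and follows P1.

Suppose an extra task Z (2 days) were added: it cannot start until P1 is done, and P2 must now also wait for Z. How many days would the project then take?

26

Originally the project takes 24 days.
With Z inserted, P2 now waits for max(P1, Z).
New critical path: P1→Z→P2→P6 = 11+2+1+12 = 26 ⇒ 26 days.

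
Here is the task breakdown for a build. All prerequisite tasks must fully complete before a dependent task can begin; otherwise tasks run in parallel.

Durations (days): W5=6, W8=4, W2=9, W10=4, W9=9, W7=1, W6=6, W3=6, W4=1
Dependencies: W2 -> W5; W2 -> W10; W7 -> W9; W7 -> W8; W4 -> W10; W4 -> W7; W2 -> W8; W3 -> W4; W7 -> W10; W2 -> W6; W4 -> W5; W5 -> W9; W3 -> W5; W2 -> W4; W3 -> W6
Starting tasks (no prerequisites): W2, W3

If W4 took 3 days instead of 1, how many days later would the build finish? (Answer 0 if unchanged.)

As given, the longest chain is W2→W4→W5→W9 = 9+1+6+9 = 25, so the finish is 25 days.
W4 is on the critical path; changing it to 3 makes that path 27 days.
That remains the longest chain; total 27 days.
Change in finish: 27 − 25 = +2 days.

2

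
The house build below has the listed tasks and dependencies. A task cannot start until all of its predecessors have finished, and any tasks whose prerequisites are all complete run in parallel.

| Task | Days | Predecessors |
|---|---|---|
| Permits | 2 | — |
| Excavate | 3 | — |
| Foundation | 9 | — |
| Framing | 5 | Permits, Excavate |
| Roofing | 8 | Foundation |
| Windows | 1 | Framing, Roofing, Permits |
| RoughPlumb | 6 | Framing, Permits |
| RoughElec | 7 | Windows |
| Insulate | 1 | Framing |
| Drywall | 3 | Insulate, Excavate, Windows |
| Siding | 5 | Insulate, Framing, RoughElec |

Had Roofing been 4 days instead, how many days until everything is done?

The binding path is Foundation→Roofing→Windows→RoughElec→Siding = 9+8+1+7+5 = 30; finish at 30 days.
Since Roofing is critical, the -4 change carries straight to that chain (now 26 days).
That remains the longest chain; total 26 days.

26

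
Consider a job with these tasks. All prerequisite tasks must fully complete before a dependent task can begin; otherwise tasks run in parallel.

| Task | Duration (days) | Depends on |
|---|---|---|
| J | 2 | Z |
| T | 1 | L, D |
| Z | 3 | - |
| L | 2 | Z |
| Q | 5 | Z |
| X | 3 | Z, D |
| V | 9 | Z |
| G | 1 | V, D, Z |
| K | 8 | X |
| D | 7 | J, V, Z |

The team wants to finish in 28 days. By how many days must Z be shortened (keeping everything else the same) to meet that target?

Current finish: 30 days; target: 28.
Z is on every critical path, so each day cut from Z cuts the finish by one (this holds down to a finish of 28).
Need 30 − 28 = 2 days off Z → Z becomes 1 day, finish becomes 28.

2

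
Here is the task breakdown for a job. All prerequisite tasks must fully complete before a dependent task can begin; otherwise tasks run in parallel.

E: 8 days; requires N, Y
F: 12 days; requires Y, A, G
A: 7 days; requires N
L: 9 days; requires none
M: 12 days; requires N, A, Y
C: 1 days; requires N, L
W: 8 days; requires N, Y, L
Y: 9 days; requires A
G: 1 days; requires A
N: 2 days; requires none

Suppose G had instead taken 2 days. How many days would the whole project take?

30

Critical path before the change: N→A→Y→M = 2+7+9+12 = 30 giving 30 days.
G has 8 days of float (longest path through it is 22).
No other chain overtakes it, so the finish is 30 days.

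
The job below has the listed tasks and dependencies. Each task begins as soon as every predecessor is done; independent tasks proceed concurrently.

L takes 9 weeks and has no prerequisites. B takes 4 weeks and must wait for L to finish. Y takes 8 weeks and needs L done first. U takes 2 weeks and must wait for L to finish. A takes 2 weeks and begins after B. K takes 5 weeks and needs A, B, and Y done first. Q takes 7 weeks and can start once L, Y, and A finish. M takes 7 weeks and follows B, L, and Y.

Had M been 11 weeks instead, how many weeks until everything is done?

The binding path is L→Y→M = 9+8+7 = 24; finish at 24 weeks.
M lies on that path, so at 11 weeks the path becomes 28 weeks.
No other chain overtakes it, so the finish is 28 weeks.

28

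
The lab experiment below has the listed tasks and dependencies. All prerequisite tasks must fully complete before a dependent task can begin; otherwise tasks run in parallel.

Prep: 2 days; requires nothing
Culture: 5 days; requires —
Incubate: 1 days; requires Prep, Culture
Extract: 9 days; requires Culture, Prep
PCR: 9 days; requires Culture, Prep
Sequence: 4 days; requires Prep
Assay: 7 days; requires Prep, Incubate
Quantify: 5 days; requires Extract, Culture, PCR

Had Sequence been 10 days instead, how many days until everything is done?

19

Baseline: Culture→Extract→Quantify = 5+9+5 = 19 → 19 days.
Sequence has 13 days of float (longest path through it is 6).
No other chain overtakes it, so the finish is 19 days.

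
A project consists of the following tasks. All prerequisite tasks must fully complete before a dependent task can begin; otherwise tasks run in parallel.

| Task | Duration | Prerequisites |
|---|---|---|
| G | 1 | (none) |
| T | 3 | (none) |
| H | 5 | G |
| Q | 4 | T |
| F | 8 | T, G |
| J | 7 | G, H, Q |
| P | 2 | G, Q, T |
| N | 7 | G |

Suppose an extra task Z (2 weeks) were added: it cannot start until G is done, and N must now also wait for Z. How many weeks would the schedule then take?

14

Originally the schedule takes 14 weeks.
With Z inserted, N now waits for max(G, Z).
New critical path: T→Q→J = 3+4+7 = 14 ⇒ 14 weeks.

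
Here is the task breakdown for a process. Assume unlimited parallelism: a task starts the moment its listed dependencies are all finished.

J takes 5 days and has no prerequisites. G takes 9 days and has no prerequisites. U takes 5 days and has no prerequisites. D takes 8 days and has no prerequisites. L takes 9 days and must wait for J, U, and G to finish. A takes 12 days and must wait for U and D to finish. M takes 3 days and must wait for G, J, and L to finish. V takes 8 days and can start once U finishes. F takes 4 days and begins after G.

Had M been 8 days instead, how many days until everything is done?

26

The binding path is G→L→M = 9+9+3 = 21; finish at 21 days.
Since M is critical, the +5 change carries straight to that chain (now 26 days).
That remains the longest chain; total 26 days.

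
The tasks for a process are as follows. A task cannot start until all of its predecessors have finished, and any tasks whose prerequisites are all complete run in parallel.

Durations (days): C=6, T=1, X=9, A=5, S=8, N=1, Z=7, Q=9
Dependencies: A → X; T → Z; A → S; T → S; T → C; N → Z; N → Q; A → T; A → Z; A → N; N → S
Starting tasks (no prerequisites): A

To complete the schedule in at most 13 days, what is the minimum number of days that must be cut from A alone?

2

Current finish: 15 days; target: 13.
A is on every critical path, so each day cut from A cuts the finish by one (this holds down to a finish of 11).
Need 15 − 13 = 2 days off A → A becomes 3 days, finish becomes 13.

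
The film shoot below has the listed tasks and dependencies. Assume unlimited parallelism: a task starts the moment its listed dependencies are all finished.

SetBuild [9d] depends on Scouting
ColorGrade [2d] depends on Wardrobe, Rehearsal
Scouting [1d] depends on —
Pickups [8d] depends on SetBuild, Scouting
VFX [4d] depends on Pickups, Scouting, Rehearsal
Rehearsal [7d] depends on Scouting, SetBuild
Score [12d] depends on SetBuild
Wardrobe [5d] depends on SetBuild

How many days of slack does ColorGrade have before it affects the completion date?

3

Critical path: Scouting→SetBuild→Pickups→VFX = 1+9+8+4 = 22, so the finish is 22 days.
The longest chain containing ColorGrade totals 19 days.
Slack of ColorGrade = 20 − 17 = 3 days.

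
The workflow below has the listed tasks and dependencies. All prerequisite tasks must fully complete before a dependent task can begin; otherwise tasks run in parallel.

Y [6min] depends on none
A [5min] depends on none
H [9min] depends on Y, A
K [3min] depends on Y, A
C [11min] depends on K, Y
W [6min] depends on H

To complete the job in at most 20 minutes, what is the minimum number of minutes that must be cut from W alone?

Current finish: 21 minutes; target: 20.
W is on every critical path, so each minute cut from W cuts the finish by one (this holds down to a finish of 20).
Need 21 − 20 = 1 minute off W → W becomes 5 minutes, finish becomes 20.

1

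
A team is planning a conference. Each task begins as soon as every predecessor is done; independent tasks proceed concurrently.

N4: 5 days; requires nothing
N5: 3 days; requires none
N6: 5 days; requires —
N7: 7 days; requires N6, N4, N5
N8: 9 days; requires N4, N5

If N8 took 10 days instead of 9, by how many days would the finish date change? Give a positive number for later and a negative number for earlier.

1

The binding path is N4→N8 = 5+9 = 14; finish at 14 days.
N8 lies on that path, so at 10 days the path becomes 15 days.
No other chain overtakes it, so the finish is 15 days.
Change in finish: 15 − 14 = +1 days.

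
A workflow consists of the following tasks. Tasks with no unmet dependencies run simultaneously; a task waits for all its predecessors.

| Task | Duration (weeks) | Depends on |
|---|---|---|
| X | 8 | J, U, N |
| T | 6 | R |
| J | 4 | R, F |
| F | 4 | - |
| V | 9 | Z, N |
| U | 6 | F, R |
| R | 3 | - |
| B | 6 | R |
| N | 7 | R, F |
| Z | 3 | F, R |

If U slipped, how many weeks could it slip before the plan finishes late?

Critical path: F→N→V = 4+7+9 = 20, so the finish is 20 weeks.
Longest path through U: 18 weeks (earliest finish 10, latest finish 12).
So U can slip 12 − 10 = 2 weeks.

2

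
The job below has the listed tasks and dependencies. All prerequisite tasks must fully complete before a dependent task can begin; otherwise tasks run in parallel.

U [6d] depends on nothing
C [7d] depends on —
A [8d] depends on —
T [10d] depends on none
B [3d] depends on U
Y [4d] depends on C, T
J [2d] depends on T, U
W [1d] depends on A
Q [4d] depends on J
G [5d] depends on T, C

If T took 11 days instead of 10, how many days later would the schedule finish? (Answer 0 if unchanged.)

1

The binding path is T→J→Q = 10+2+4 = 16; finish at 16 days.
T is on the critical path; changing it to 11 makes that path 17 days.
No other chain overtakes it, so the finish is 17 days.
Change in finish: 17 − 16 = +1 days.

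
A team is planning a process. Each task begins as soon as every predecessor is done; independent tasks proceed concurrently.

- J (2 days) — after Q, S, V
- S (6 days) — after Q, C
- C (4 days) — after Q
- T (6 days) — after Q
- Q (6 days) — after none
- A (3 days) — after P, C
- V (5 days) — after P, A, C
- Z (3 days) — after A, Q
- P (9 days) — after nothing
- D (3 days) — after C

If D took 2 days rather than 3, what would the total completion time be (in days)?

Actual critical path: Q→C→A→V→J = 6+4+3+5+2 = 20 ⇒ 20 days.
D has 7 days of float (longest path through it is 13).
That remains the longest chain; total 20 days.

20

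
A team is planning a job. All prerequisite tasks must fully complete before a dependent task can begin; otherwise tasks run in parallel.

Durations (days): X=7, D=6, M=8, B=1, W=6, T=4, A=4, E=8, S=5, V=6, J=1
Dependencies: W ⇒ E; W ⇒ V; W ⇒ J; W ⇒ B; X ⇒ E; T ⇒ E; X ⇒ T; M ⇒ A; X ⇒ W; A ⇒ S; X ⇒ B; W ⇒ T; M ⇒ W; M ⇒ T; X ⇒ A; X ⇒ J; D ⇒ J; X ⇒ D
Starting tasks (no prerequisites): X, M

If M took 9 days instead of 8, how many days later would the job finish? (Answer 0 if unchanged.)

Actual critical path: M→W→T→E = 8+6+4+8 = 26 ⇒ 26 days.
Since M is critical, the +1 change carries straight to that chain (now 27 days).
That remains the longest chain; total 27 days.
Change in finish: 27 − 26 = +1 days.

1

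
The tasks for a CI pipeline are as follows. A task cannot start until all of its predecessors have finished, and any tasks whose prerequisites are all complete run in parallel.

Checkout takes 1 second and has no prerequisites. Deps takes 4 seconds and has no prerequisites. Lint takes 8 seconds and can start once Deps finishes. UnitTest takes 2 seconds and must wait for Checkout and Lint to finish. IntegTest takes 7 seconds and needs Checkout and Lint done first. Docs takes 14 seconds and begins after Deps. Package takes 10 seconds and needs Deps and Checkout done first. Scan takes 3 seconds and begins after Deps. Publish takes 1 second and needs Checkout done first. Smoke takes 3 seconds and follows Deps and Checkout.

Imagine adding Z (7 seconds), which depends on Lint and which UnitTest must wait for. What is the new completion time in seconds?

21

Originally the plan takes 19 seconds.
With Z inserted, UnitTest now waits for max(Checkout, Lint, Z).
New critical path: Deps→Lint→Z→UnitTest = 4+8+7+2 = 21 ⇒ 21 seconds.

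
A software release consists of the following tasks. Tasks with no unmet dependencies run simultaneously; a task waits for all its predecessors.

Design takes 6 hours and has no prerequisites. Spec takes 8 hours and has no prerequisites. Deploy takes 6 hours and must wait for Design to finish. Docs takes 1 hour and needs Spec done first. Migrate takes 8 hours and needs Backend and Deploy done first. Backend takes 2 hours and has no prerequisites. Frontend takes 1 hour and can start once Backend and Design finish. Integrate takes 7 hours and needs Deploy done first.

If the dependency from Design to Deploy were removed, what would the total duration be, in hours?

14

With the dependency in place, Design→Deploy→Migrate = 6+6+8 = 20 sets the finish at 20 hours.
Without Design→Deploy, Deploy's earliest start moves from 6 to 0.
After: Deploy→Migrate = 6+8 = 14 → 14 hours.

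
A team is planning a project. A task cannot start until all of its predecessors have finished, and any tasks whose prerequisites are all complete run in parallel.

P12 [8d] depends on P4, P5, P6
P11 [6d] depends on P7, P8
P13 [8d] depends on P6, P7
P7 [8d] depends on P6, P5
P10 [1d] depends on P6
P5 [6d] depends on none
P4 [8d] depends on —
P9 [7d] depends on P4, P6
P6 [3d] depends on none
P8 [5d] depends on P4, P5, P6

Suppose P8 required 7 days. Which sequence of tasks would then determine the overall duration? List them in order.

P5, P7, P13

The binding path is P5→P7→P13 = 6+8+8 = 22; finish at 22 days.
The longest path through P8 is only 19 days, so P8 has float 3.
That remains the longest chain; total 22 days.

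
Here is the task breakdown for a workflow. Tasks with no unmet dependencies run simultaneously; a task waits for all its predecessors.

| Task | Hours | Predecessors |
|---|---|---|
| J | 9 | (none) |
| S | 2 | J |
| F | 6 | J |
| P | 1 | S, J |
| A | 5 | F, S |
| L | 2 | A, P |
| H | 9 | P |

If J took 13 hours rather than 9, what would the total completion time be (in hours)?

As given, the longest chain is J→F→A→L = 9+6+5+2 = 22, so the finish is 22 hours.
J is on the critical path; changing it to 13 makes that path 26 hours.
No other chain overtakes it, so the finish is 26 hours.

26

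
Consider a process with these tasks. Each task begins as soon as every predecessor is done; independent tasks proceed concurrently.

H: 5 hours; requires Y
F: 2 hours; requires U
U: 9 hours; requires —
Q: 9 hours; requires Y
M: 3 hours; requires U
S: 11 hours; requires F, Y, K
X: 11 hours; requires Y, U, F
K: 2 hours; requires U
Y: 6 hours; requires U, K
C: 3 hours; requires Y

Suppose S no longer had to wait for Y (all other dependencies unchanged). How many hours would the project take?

28

With the dependency in place, U→K→Y→X = 9+2+6+11 = 28 sets the finish at 28 hours.
Without Y→S, S's earliest start moves from 17 to 11.
The longest chain is now U→K→Y→X = 9+2+6+11 = 28, so the project takes 28 hours.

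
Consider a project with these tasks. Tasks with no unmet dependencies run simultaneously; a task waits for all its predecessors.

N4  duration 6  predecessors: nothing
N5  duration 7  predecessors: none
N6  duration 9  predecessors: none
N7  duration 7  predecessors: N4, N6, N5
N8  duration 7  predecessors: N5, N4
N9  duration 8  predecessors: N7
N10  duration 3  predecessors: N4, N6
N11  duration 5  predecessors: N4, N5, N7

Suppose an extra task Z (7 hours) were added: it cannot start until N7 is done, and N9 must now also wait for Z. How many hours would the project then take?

31

Originally the project takes 24 hours.
With Z inserted, N9 now waits for max(N7, Z).
New critical path: N6→N7→Z→N9 = 9+7+7+8 = 31 ⇒ 31 hours.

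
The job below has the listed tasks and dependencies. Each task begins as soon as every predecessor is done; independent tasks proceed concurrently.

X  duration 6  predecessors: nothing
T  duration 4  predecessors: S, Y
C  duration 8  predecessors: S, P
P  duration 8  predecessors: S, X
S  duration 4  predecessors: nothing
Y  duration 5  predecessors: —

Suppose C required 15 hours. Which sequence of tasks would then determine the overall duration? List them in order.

Actual critical path: X→P→C = 6+8+8 = 22 ⇒ 22 hours.
Since C is critical, the +7 change carries straight to that chain (now 29 hours).
The critical path is still X→P→C; finish is now 29 hours.

X, P, C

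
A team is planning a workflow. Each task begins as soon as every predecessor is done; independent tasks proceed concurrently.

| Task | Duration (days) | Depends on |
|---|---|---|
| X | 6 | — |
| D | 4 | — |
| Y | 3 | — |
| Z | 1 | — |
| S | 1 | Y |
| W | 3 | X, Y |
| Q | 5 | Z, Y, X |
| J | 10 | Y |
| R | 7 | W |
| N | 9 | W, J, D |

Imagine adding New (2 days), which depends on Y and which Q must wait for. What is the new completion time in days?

Originally the plan takes 22 days.
With New inserted, Q now waits for max(Z, Y, X, New).
New critical path: Y→J→N = 3+10+9 = 22 ⇒ 22 days.

22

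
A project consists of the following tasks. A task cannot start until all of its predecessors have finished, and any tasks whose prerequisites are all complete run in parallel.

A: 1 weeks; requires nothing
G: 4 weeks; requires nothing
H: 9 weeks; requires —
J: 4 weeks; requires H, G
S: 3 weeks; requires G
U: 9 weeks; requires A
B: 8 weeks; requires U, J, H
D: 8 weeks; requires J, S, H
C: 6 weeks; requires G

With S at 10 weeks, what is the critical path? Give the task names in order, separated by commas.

As given, the longest chain is H→J→B = 9+4+8 = 21, so the finish is 21 weeks.
The longest path through S is only 15 weeks, so S has float 6.
New critical path: G→S→D = 4+10+8 = 22 ⇒ 22 weeks.

G, S, D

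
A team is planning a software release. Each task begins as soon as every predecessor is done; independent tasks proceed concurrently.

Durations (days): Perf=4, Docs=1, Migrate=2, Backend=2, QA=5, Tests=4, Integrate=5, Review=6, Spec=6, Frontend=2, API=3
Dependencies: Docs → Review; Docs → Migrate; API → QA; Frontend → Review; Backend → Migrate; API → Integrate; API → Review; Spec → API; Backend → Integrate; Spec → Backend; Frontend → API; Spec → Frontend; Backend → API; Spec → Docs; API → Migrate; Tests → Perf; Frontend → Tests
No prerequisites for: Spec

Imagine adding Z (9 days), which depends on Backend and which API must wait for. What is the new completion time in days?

Originally the software release takes 17 days.
With Z inserted, API now waits for max(Frontend, Backend, Spec, Z).
New critical path: Spec→Backend→Z→API→Review = 6+2+9+3+6 = 26 ⇒ 26 days.

26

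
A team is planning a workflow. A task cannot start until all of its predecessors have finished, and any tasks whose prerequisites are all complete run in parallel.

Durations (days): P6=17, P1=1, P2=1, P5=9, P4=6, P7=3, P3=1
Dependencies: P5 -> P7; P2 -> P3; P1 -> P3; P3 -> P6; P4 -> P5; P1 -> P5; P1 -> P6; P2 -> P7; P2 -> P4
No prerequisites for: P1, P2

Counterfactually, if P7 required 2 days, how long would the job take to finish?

19

Actual critical path: P2→P4→P5→P7 = 1+6+9+3 = 19 ⇒ 19 days.
Since P7 is critical, the -1 change carries straight to that chain (now 18 days).
New critical path: P1→P3→P6 = 1+1+17 = 19 ⇒ 19 days.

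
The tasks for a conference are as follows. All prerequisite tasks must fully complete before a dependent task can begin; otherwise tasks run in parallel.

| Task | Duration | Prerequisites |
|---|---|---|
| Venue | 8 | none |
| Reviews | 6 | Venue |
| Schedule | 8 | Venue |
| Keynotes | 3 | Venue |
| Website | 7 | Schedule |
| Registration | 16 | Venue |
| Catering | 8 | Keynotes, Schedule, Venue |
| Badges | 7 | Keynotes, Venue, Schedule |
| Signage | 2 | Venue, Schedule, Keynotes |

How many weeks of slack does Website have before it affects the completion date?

The longest chain is Venue→Schedule→Catering = 8+8+8 = 24; overall finish 24 weeks.
The longest chain containing Website totals 23 weeks.
Slack of Website = 17 − 16 = 1 week.

1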